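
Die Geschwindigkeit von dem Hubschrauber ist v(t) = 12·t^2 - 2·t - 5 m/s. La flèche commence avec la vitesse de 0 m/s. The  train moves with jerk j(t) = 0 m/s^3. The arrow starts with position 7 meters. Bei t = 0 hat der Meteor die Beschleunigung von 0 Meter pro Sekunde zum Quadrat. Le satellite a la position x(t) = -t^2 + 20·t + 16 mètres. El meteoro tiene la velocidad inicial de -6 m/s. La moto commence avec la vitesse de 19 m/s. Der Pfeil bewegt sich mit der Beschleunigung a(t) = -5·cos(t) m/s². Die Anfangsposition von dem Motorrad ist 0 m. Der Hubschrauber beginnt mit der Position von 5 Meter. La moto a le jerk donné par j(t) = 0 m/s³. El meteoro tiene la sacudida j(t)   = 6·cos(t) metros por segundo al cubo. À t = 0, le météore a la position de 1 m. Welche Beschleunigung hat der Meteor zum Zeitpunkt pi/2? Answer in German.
Um dies zu lösen, müssen wir 1 Stammfunktion unserer Gleichung für den Ruck j(t) = 6·cos(t) finden. Mit ∫j(t)dt und Anwendung von a(0) = 0, finden wir a(t) = 6·sin(t). Aus der Gleichung für die Beschleunigung a(t) = 6·sin(t), setzen wir t = pi/2 ein und erhalten a = 6.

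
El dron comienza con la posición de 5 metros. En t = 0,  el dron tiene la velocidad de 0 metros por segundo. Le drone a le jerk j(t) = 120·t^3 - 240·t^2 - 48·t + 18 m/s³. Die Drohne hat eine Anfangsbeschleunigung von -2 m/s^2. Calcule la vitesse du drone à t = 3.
En partant du jerk j(t) = 120·t^3 - 240·t^2 - 48·t + 18, nous prenons 2 primitives. En intégrant le jerk et en utilisant la condition initiale a(0) = -2, nous obtenons a(t) = 30·t^4 - 80·t^3 - 24·t^2 + 18·t - 2. La primitive de l'accélération est la vitesse. En utilisant v(0) = 0, nous obtenons v(t) = t·(6·t^4 - 20·t^3 - 8·t^2 + 9·t - 2). Nous avons la vitesse v(t) = t·(6·t^4 - 20·t^3 - 8·t^2 + 9·t - 2). En substituant t = 3: v(3) = -303.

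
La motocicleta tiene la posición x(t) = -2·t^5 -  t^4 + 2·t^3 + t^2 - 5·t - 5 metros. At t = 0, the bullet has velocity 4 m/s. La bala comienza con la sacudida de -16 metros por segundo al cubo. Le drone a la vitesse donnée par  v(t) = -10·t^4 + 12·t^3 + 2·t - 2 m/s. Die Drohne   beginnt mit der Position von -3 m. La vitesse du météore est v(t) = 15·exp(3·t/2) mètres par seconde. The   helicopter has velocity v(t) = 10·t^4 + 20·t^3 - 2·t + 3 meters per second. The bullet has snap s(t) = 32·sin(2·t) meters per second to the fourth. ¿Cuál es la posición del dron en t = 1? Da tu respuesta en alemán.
Wir müssen die Stammfunktion unserer Gleichung für die Geschwindigkeit v(t) = -10·t^4 + 12·t^3 + 2·t - 2 1-mal finden. Das Integral von der Geschwindigkeit ist die Position. Mit x(0) = -3 erhalten wir x(t) = -2·t^5 + 3·t^4 + t^2 - 2·t - 3. Wir haben die Position x(t) = -2·t^5 + 3·t^4 + t^2 - 2·t - 3. Durch Einsetzen von t = 1: x(1) = -3.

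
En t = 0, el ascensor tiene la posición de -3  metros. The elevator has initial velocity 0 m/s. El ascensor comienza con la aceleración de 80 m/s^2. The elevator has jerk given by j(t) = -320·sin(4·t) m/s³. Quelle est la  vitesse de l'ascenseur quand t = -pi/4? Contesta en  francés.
Pour résoudre ceci, nous devons prendre 2 primitives de notre équation du jerk j(t) = -320·sin(4·t). L'intégrale du jerk, avec a(0) = 80, donne l'accélération: a(t) = 80·cos(4·t). En prenant ∫a(t)dt et en appliquant v(0) = 0, nous trouvons v(t) = 20·sin(4·t). Nous avons la vitesse v(t) = 20·sin(4·t). En substituant t = -pi/4: v(-pi/4) = 0.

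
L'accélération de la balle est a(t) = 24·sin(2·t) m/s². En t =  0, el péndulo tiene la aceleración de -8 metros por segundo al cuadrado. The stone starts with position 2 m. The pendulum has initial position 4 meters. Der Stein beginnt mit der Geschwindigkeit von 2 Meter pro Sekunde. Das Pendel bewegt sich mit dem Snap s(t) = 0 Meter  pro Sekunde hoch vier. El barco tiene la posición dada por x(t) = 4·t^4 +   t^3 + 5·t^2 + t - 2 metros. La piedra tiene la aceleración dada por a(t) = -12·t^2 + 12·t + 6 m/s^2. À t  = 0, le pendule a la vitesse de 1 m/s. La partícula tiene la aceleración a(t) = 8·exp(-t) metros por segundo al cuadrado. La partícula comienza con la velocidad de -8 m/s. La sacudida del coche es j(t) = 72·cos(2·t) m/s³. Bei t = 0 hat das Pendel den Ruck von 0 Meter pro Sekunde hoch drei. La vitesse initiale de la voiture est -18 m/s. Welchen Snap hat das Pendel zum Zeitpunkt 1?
Aus der Gleichung für den Snap s(t) = 0, setzen wir t = 1 ein und erhalten s = 0.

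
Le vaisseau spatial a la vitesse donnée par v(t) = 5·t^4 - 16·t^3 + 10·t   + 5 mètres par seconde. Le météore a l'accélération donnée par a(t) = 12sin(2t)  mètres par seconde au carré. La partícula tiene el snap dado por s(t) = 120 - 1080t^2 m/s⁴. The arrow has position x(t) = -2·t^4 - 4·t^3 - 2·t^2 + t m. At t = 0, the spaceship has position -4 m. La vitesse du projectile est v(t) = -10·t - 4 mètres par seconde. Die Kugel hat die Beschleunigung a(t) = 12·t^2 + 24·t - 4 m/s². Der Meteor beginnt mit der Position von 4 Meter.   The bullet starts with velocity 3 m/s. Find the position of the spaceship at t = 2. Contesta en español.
Para resolver esto, necesitamos tomar 1 integral de nuestra ecuación de la velocidad v(t) = 5·t^4 - 16·t^3 + 10·t + 5. La antiderivada de la velocidad es la posición. Usando x(0) = -4, obtenemos x(t) = t^5 - 4·t^4 + 5·t^2 + 5·t - 4. De la ecuación de la posición x(t) = t^5 - 4·t^4 + 5·t^2 + 5·t - 4, sustituimos t = 2 para obtener x = -6.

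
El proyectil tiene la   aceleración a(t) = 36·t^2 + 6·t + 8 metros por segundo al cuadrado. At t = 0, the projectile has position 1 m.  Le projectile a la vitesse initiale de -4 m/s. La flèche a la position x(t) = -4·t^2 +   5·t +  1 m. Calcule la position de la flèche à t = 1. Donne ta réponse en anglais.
We have position x(t) = -4·t^2 + 5·t + 1. Substituting t = 1: x(1) = 2.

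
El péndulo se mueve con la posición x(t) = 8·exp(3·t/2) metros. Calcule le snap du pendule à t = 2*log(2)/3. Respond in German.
Wir müssen unsere Gleichung für die Position x(t) = 8·exp(3·t/2) 4-mal ableiten. Die Ableitung von der Position ergibt die Geschwindigkeit: v(t) = 12·exp(3·t/2). Mit d/dt von v(t) finden wir a(t) = 18·exp(3·t/2). Mit d/dt von a(t) finden wir j(t) = 27·exp(3·t/2). Mit d/dt von j(t) finden wir s(t) = 81·exp(3·t/2)/2. Wir haben den Snap s(t) = 81·exp(3·t/2)/2. Durch Einsetzen von t = 2*log(2)/3: s(2*log(2)/3) = 81.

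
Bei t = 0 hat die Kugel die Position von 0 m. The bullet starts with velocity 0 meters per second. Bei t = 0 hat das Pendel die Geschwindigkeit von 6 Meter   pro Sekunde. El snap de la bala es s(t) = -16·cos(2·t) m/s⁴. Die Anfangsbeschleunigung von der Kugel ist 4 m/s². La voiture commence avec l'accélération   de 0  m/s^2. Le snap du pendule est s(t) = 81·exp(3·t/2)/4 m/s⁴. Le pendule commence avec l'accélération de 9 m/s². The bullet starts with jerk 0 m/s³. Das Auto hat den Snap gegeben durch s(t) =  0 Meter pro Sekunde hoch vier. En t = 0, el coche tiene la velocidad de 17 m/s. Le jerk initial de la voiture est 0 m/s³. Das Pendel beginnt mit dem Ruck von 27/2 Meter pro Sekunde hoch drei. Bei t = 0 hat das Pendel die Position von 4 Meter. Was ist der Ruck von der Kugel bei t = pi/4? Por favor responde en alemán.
Ausgehend von dem Snap s(t) = -16·cos(2·t), nehmen wir 1 Stammfunktion. Mit ∫s(t)dt und Anwendung von j(0) = 0, finden wir j(t) = -8·sin(2·t). Wir haben den Ruck j(t) = -8·sin(2·t). Durch Einsetzen von t = pi/4: j(pi/4) = -8.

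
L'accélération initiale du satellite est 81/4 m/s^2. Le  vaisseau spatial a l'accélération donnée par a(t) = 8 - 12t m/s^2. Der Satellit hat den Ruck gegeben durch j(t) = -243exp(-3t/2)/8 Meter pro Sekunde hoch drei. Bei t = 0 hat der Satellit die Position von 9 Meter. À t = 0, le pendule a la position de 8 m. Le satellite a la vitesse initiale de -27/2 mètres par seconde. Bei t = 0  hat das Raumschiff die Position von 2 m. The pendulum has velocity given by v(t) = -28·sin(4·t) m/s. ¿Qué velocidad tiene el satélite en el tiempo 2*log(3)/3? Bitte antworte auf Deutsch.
Ausgehend von dem Ruck j(t) = -243·exp(-3·t/2)/8, nehmen wir 2 Stammfunktionen. Das Integral von dem Ruck ist die Beschleunigung. Mit a(0) = 81/4 erhalten wir a(t) = 81·exp(-3·t/2)/4. Die Stammfunktion von der Beschleunigung ist die Geschwindigkeit. Mit v(0) = -27/2 erhalten wir v(t) = -27·exp(-3·t/2)/2. Wir haben die Geschwindigkeit v(t) = -27·exp(-3·t/2)/2. Durch Einsetzen von t = 2*log(3)/3: v(2*log(3)/3) = -9/2.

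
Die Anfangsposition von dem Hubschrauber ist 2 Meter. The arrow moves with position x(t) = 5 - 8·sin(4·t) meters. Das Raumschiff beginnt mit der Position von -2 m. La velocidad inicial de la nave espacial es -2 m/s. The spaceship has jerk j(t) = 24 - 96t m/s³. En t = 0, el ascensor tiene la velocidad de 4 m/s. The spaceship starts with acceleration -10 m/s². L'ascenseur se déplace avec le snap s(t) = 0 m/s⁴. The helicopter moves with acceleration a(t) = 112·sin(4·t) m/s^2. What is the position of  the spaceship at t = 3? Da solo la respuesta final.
At t = 3, x = -269.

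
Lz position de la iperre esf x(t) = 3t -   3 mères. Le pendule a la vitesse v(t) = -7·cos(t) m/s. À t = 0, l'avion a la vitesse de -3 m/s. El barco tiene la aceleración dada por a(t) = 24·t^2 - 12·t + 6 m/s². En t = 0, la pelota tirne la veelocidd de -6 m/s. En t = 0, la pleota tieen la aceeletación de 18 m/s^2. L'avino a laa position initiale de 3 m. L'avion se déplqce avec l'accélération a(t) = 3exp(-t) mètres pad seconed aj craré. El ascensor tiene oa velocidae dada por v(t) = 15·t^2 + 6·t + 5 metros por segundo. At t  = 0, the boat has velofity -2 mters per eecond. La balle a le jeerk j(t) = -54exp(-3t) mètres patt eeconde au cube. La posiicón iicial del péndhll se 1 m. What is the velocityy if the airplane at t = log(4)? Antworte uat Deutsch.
Ausgehend von der Beschleunigung a(t) = 3·exp(-t), nehmen wir 1 Integral. Die Stammfunktion von der Beschleunigung ist die Geschwindigkeit. Mit v(0) = -3 erhalten wir v(t) = -3·exp(-t). Aus der Gleichung für die Geschwindigkeit v(t) = -3·exp(-t), setzen wir t = log(4) ein und erhalten v = -3/4.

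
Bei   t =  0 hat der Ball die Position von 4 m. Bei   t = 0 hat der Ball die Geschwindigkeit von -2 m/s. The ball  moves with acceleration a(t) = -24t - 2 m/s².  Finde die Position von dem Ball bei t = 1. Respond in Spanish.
Partiendo de la aceleración a(t) = -24·t - 2, tomamos 2 integrales. La integral de la aceleración, con v(0) = -2, da la velocidad: v(t) = -12·t^2 - 2·t - 2. Integrando la velocidad y usando la condición inicial x(0) = 4, obtenemos x(t) = -4·t^3 - t^2 - 2·t + 4. Usando x(t) = -4·t^3 - t^2 - 2·t + 4 y sustituyendo t = 1, encontramos x = -3.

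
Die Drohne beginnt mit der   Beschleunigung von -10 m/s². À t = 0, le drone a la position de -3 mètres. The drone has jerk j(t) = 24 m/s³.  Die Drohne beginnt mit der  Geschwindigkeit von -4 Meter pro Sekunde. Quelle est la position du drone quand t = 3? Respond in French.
Nous devons intégrer notre équation du jerk j(t) = 24 3 fois. En intégrant le jerk et en utilisant la condition initiale a(0) = -10, nous obtenons a(t) = 24·t - 10. En intégrant l'accélération et en utilisant la condition initiale v(0) = -4, nous obtenons v(t) = 12·t^2 - 10·t - 4. La primitive de la vitesse est la position. En utilisant x(0) = -3, nous obtenons x(t) = 4·t^3 - 5·t^2 - 4·t - 3. De l'équation de la position x(t) = 4·t^3 - 5·t^2 - 4·t - 3, nous substituons t = 3 pour obtenir x = 48.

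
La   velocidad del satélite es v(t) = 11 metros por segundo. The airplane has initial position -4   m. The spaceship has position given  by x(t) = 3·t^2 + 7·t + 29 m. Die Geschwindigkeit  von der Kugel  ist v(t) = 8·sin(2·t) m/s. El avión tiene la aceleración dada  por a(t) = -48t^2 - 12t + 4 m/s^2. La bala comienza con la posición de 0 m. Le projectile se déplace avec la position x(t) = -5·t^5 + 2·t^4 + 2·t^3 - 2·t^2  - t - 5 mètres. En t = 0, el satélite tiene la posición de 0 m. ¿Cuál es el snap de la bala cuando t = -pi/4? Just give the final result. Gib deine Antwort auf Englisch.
s(-pi/4) = 0.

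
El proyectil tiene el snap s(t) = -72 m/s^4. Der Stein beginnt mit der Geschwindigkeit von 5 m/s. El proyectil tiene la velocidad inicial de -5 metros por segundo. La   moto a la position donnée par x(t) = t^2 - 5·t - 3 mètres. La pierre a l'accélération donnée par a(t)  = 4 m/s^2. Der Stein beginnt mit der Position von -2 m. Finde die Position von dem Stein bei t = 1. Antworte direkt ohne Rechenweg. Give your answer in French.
x(1) = 5.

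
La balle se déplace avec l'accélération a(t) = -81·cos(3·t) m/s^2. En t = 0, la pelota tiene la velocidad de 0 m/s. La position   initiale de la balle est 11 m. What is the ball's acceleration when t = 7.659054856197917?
We have acceleration a(t) = -81·cos(3·t). Substituting t = 7.659054856197917: a(7.659054856197917) = 44.7133146503345.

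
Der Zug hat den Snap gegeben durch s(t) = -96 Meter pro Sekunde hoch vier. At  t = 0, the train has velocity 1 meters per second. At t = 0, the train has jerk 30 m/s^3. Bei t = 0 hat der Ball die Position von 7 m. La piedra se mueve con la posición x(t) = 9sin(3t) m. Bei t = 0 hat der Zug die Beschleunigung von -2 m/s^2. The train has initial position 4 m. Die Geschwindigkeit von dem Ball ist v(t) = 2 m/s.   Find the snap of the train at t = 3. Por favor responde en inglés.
We have snap s(t) = -96. Substituting t = 3: s(3) = -96.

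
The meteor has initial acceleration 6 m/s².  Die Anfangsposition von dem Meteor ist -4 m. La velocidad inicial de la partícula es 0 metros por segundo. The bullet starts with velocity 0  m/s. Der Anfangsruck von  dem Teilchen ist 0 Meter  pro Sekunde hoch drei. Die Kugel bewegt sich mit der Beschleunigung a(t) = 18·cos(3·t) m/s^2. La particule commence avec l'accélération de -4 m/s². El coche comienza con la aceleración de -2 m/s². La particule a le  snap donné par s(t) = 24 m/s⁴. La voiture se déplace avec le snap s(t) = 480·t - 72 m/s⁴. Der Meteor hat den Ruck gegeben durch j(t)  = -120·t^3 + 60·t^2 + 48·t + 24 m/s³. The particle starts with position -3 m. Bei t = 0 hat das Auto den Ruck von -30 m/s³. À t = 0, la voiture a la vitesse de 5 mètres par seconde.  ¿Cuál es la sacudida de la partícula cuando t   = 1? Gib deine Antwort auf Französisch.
En partant du snap s(t) = 24, nous prenons 1 primitive. La primitive du snap, avec j(0) = 0, donne le jerk: j(t) = 24·t. De l'équation du jerk j(t) = 24·t, nous substituons t = 1 pour obtenir j = 24.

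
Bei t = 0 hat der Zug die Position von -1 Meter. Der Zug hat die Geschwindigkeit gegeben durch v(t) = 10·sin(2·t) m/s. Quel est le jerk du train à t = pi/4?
Pour résoudre ceci, nous devons prendre 2 dérivées de notre équation de la vitesse v(t) = 10·sin(2·t). En prenant d/dt de v(t), nous trouvons a(t) = 20·cos(2·t). La dérivée de l'accélération donne le jerk: j(t) = -40·sin(2·t). En utilisant j(t) = -40·sin(2·t) et en substituant t = pi/4, nous trouvons j = -40.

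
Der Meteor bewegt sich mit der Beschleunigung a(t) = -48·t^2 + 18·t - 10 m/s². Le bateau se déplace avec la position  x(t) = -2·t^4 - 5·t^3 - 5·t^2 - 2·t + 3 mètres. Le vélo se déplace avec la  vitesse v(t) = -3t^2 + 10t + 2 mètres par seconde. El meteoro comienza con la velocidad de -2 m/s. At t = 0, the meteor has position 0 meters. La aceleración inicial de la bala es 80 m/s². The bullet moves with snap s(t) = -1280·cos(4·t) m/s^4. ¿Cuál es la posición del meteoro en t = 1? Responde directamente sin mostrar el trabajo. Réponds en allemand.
Die Antwort ist -8.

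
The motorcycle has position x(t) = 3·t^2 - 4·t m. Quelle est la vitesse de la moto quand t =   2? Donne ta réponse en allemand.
Wir müssen unsere Gleichung für die Position x(t) = 3·t^2 - 4·t 1-mal ableiten. Durch Ableiten von der Position erhalten wir die Geschwindigkeit: v(t) = 6·t - 4. Wir haben die Geschwindigkeit v(t) = 6·t - 4. Durch Einsetzen von t = 2: v(2) = 8.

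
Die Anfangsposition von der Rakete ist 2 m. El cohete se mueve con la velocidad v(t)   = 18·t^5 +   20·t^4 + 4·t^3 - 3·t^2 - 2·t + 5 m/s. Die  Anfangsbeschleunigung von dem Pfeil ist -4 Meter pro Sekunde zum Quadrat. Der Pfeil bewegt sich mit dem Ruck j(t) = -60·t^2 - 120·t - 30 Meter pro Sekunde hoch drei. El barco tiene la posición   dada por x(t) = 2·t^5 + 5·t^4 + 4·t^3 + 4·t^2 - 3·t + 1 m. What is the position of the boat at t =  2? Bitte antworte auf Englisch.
We have position x(t) = 2·t^5 + 5·t^4 + 4·t^3 + 4·t^2 - 3·t + 1. Substituting t = 2: x(2) = 187.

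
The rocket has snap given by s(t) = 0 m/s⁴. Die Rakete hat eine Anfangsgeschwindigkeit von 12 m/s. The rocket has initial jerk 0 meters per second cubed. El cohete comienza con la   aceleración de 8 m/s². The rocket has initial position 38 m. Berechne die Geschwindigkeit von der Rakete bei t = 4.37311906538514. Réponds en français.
Nous devons intégrer notre équation du snap s(t) = 0 3 fois. L'intégrale du snap, avec j(0) = 0, donne le jerk: j(t) = 0. En intégrant le jerk et en utilisant la condition initiale a(0) = 8, nous obtenons a(t) = 8. En intégrant l'accélération et en utilisant la condition initiale v(0) = 12, nous obtenons v(t) = 8·t + 12. De l'équation de la vitesse v(t) = 8·t + 12, nous substituons t = 4.37311906538514 pour obtenir v = 46.9849525230811.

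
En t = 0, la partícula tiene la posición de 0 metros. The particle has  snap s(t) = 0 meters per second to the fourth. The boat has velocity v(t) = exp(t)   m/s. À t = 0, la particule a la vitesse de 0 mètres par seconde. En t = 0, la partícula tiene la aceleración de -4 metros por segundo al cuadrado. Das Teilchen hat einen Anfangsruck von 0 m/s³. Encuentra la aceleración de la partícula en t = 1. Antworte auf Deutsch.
Wir müssen das Integral unserer Gleichung für den Snap s(t) = 0 2-mal finden. Mit ∫s(t)dt und Anwendung von j(0) = 0, finden wir j(t) = 0. Die Stammfunktion von dem Ruck ist die Beschleunigung. Mit a(0) = -4 erhalten wir a(t) = -4. Mit a(t) = -4 und Einsetzen von t = 1, finden wir a = -4.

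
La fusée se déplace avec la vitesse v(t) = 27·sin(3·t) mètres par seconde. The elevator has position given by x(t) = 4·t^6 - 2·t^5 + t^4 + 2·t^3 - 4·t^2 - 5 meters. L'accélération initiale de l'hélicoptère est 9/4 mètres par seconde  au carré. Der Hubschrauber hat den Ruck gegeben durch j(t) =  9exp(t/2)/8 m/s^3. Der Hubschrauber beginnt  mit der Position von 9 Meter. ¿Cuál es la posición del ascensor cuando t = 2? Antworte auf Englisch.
We have position x(t) = 4·t^6 - 2·t^5 + t^4 + 2·t^3 - 4·t^2 - 5. Substituting t = 2: x(2) = 203.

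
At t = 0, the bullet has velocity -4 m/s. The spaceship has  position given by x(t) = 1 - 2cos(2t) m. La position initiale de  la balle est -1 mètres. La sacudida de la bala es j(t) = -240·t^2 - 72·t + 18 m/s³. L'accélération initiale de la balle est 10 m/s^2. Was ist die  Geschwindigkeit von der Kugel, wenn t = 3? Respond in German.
Wir müssen unsere Gleichung für den Ruck j(t) = -240·t^2 - 72·t + 18 2-mal integrieren. Mit ∫j(t)dt und Anwendung von a(0) = 10, finden wir a(t) = -80·t^3 - 36·t^2 + 18·t + 10. Das Integral von der Beschleunigung ist die Geschwindigkeit. Mit v(0) = -4 erhalten wir v(t) = -20·t^4 - 12·t^3 + 9·t^2 + 10·t - 4. Aus der Gleichung für die Geschwindigkeit v(t) = -20·t^4 - 12·t^3 + 9·t^2 + 10·t - 4, setzen wir t = 3 ein und erhalten v = -1837.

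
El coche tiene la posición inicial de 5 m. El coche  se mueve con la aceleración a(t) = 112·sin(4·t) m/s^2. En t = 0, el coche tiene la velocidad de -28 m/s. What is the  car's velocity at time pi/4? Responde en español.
Debemos encontrar la integral de nuestra ecuación de la aceleración a(t) = 112·sin(4·t) 1 vez. La antiderivada de la aceleración es la velocidad. Usando v(0) = -28, obtenemos v(t) = -28·cos(4·t). De la ecuación de la velocidad v(t) = -28·cos(4·t), sustituimos t = pi/4 para obtener v = 28.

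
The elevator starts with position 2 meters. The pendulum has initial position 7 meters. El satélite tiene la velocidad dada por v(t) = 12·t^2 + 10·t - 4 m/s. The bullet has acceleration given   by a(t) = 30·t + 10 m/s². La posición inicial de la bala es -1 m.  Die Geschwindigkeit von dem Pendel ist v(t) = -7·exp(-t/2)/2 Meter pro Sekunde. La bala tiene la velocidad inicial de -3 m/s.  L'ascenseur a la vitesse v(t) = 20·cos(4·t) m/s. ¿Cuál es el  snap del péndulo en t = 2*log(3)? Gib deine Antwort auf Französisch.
En partant de la vitesse v(t) = -7·exp(-t/2)/2, nous prenons 3 dérivées. En dérivant la vitesse, nous obtenons l'accélération: a(t) = 7·exp(-t/2)/4. La dérivée de l'accélération donne le jerk: j(t) = -7·exp(-t/2)/8. En dérivant le jerk, nous obtenons le snap: s(t) = 7·exp(-t/2)/16. De l'équation du snap s(t) = 7·exp(-t/2)/16, nous substituons t = 2*log(3) pour obtenir s = 7/48.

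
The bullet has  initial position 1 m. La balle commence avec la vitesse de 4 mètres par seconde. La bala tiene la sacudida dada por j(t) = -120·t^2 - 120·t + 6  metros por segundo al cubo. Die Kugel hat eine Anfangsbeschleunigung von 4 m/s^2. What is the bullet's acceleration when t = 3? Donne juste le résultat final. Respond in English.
The answer is -1598.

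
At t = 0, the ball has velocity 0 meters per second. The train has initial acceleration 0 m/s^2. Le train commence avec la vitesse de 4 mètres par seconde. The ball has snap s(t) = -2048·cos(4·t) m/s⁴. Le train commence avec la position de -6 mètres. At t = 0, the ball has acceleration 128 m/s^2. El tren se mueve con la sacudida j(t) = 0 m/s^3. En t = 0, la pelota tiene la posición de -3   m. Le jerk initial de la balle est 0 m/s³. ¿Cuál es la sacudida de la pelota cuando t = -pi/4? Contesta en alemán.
Um dies zu lösen, müssen wir 1 Stammfunktion unserer Gleichung für den Snap s(t) = -2048·cos(4·t) finden. Das Integral von dem Snap, mit j(0) = 0, ergibt den Ruck: j(t) = -512·sin(4·t). Aus der Gleichung für den Ruck j(t) = -512·sin(4·t), setzen wir t = -pi/4 ein und erhalten j = 0.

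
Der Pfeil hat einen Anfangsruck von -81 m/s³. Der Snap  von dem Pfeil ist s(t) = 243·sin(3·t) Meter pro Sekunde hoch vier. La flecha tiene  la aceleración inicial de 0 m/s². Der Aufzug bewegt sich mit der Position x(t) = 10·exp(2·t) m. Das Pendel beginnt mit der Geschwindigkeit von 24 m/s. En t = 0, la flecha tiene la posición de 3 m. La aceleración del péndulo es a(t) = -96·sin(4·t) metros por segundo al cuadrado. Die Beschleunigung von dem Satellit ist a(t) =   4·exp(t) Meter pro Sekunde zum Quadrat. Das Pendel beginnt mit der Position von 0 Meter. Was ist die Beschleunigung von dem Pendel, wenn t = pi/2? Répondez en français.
Nous avons l'accélération a(t) = -96·sin(4·t). En substituant t = pi/2: a(pi/2) = 0.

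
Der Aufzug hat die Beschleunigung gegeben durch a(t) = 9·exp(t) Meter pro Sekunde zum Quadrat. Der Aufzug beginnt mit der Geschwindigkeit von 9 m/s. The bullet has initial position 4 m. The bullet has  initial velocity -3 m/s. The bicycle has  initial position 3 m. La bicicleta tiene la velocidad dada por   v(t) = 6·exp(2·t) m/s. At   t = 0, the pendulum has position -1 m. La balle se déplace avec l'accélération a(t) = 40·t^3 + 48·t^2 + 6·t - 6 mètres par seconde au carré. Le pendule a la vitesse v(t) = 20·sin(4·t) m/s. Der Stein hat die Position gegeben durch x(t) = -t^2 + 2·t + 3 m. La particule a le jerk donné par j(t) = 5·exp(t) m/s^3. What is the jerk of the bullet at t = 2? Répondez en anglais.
Starting from acceleration a(t) = 40·t^3 + 48·t^2 + 6·t - 6, we take 1 derivative. Taking d/dt of a(t), we find j(t) = 120·t^2 + 96·t + 6. Using j(t) = 120·t^2 + 96·t + 6 and substituting t = 2, we find j = 678.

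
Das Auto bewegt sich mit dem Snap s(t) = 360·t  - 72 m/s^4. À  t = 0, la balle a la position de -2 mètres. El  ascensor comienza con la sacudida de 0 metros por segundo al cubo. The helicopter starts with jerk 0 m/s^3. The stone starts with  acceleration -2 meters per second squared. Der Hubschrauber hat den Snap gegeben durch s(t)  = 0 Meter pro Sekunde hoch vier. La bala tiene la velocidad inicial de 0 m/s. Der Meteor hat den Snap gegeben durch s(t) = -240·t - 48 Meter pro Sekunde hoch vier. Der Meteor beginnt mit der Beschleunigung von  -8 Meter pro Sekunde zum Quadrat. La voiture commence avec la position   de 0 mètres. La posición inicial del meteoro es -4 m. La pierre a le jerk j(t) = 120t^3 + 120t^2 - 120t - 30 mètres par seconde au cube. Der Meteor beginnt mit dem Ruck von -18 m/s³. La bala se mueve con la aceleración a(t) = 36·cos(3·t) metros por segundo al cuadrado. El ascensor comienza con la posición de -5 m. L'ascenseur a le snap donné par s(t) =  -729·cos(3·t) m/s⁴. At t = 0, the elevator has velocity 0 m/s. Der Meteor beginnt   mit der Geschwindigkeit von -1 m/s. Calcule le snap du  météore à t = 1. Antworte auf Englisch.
From the given snap equation s(t) = -240·t - 48, we substitute t = 1 to get s = -288.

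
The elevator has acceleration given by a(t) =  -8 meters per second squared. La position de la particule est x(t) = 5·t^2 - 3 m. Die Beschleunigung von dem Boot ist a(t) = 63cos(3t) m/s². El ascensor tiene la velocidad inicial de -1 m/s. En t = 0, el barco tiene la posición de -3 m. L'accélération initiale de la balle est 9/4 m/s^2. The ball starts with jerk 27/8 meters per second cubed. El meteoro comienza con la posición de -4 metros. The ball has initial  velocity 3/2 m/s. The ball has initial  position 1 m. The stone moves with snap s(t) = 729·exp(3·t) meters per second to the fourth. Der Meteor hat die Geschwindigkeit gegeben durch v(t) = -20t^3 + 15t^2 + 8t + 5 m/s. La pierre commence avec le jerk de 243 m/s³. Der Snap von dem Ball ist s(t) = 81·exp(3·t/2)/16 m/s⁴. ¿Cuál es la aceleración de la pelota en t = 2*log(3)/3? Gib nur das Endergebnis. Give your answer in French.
a(2*log(3)/3) = 27/4.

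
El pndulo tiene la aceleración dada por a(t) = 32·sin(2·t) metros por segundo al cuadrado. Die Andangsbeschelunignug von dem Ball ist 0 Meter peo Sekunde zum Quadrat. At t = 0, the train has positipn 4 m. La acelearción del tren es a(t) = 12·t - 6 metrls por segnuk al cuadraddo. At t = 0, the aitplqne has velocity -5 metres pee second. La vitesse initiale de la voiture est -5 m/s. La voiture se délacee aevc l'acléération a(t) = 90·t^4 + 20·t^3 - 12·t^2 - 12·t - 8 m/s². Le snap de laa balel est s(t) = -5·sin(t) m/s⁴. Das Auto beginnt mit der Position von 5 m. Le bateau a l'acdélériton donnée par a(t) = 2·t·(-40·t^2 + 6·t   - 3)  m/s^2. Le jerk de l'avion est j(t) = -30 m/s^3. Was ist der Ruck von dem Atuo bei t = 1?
Ausgehend von der Beschleunigung a(t) = 90·t^4 + 20·t^3 - 12·t^2 - 12·t - 8, nehmen wir 1 Ableitung. Mit d/dt von a(t) finden wir j(t) = 360·t^3 + 60·t^2 - 24·t - 12. Wir haben den Ruck j(t) = 360·t^3 + 60·t^2 - 24·t - 12. Durch Einsetzen von t = 1: j(1) = 384.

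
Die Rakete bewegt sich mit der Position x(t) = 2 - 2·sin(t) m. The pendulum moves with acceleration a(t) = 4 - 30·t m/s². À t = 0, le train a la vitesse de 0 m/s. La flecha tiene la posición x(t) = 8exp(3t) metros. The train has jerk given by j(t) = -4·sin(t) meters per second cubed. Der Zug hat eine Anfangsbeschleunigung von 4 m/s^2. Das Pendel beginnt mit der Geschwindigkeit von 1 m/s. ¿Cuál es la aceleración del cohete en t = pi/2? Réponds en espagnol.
Partiendo de la posición x(t) = 2 - 2·sin(t), tomamos 2 derivadas. Tomando d/dt de x(t), encontramos v(t) = -2·cos(t). Tomando d/dt de v(t), encontramos a(t) = 2·sin(t). De la ecuación de la aceleración a(t) = 2·sin(t), sustituimos t = pi/2 para obtener a = 2.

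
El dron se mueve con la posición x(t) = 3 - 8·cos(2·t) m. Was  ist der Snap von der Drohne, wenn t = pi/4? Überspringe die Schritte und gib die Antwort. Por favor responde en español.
La respuesta es 0.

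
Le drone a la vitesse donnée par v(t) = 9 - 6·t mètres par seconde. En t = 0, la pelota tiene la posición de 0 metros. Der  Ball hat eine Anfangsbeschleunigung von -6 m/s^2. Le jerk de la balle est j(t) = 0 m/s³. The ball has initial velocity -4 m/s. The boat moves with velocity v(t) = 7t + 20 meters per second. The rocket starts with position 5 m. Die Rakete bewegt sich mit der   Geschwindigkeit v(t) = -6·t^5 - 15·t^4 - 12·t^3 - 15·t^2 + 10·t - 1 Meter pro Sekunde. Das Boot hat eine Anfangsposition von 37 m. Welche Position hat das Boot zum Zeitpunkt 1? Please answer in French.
Pour résoudre ceci, nous devons prendre 1 primitive de notre équation de la vitesse v(t) = 7·t + 20. L'intégrale de la vitesse est la position. En utilisant x(0) = 37, nous obtenons x(t) = 7·t^2/2 + 20·t + 37. Nous avons la position x(t) = 7·t^2/2 + 20·t + 37. En substituant t = 1: x(1) = 121/2.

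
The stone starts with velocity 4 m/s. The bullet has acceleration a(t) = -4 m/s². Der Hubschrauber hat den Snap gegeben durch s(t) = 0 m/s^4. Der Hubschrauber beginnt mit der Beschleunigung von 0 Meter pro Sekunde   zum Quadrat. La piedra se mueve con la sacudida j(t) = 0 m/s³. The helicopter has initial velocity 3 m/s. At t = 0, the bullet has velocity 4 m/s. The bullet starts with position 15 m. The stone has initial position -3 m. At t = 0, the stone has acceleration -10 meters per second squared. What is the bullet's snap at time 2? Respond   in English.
To solve this, we need to take 2 derivatives of our acceleration equation a(t) = -4. Differentiating acceleration, we get jerk: j(t) = 0. The derivative of jerk gives snap: s(t) = 0. Using s(t) = 0 and substituting t = 2, we find s = 0.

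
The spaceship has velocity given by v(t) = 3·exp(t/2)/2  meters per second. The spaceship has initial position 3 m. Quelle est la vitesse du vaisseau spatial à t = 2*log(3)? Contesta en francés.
En utilisant v(t) = 3·exp(t/2)/2 et en substituant t = 2*log(3), nous trouvons v = 9/2.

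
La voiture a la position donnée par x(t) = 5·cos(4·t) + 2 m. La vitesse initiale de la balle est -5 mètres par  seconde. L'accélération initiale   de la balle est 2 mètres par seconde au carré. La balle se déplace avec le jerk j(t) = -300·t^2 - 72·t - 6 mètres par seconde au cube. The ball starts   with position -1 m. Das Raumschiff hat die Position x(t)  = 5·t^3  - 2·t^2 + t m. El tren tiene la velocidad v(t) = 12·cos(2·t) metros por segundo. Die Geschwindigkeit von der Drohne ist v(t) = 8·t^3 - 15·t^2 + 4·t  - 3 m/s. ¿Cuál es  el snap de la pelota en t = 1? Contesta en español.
Debemos derivar nuestra ecuación de la sacudida j(t) = -300·t^2 - 72·t - 6 1 vez. Tomando d/dt de j(t), encontramos s(t) = -600·t - 72. De la ecuación del snap s(t) = -600·t - 72, sustituimos t = 1 para obtener s = -672.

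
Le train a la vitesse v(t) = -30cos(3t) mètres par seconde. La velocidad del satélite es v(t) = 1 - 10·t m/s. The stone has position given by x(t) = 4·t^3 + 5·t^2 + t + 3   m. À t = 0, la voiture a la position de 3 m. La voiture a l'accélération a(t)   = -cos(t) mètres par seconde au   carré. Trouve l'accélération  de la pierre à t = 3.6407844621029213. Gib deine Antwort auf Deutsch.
Ausgehend von der Position x(t) = 4·t^3 + 5·t^2 + t + 3, nehmen wir 2 Ableitungen. Durch Ableiten von der Position erhalten wir die Geschwindigkeit: v(t) = 12·t^2 + 10·t + 1. Die Ableitung von der Geschwindigkeit ergibt die Beschleunigung: a(t) = 24·t + 10. Mit a(t) = 24·t + 10 und Einsetzen von t = 3.6407844621029213, finden wir a = 97.3788270904701.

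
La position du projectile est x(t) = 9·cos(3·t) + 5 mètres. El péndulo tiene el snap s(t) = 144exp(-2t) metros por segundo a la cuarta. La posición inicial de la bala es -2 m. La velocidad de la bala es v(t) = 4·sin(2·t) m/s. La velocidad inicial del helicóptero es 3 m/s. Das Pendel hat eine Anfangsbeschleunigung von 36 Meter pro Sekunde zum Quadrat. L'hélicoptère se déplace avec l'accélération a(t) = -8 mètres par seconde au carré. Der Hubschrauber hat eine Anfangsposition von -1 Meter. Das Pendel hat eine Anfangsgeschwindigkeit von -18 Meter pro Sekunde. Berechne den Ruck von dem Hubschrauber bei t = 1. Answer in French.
En partant de l'accélération a(t) = -8, nous prenons 1 dérivée. En dérivant l'accélération, nous obtenons le jerk: j(t) = 0. De l'équation du jerk j(t) = 0, nous substituons t = 1 pour obtenir j = 0.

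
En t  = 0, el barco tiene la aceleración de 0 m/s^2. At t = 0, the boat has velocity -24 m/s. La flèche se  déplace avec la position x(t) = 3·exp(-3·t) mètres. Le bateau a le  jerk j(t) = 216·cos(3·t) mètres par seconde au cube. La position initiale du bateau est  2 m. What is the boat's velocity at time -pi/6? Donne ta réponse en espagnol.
Necesitamos integrar nuestra ecuación de la sacudida j(t) = 216·cos(3·t) 2 veces. La integral de la sacudida, con a(0) = 0, da la aceleración: a(t) = 72·sin(3·t). La antiderivada de la aceleración, con v(0) = -24, da la velocidad: v(t) = -24·cos(3·t). Tenemos la velocidad v(t) = -24·cos(3·t). Sustituyendo t = -pi/6: v(-pi/6) = 0.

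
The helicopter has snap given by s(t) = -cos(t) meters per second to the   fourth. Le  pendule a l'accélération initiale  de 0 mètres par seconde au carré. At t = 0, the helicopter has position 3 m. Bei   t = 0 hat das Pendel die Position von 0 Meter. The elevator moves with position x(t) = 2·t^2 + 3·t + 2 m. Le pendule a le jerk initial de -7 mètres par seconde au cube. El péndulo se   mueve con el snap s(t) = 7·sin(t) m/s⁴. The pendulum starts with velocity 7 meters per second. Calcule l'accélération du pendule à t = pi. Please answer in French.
Nous devons trouver l'intégrale de notre équation du snap s(t) = 7·sin(t) 2 fois. En intégrant le snap et en utilisant la condition initiale j(0) = -7, nous obtenons j(t) = -7·cos(t). En intégrant le jerk et en utilisant la condition initiale a(0) = 0, nous obtenons a(t) = -7·sin(t). De l'équation de l'accélération a(t) = -7·sin(t), nous substituons t = pi pour obtenir a = 0.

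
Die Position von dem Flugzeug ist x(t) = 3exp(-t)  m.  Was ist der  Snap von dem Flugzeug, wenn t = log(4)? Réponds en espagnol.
Para resolver esto, necesitamos tomar 4 derivadas de nuestra ecuación de la posición x(t) = 3·exp(-t). Derivando la posición, obtenemos la velocidad: v(t) = -3·exp(-t). Tomando d/dt de v(t), encontramos a(t) = 3·exp(-t). Tomando d/dt de a(t), encontramos j(t) = -3·exp(-t). La derivada de la sacudida da el snap: s(t) = 3·exp(-t). Tenemos el snap s(t) = 3·exp(-t). Sustituyendo t = log(4): s(log(4)) = 3/4.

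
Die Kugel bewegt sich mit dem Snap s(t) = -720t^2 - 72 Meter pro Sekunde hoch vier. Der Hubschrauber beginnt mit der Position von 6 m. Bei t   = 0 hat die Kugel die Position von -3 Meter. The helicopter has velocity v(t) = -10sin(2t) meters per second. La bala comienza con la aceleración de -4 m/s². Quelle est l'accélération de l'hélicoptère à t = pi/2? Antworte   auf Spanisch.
Para resolver esto, necesitamos tomar 1 derivada de nuestra ecuación de la velocidad v(t) = -10·sin(2·t). Tomando d/dt de v(t), encontramos a(t) = -20·cos(2·t). De la ecuación de la aceleración a(t) = -20·cos(2·t), sustituimos t = pi/2 para obtener a = 20.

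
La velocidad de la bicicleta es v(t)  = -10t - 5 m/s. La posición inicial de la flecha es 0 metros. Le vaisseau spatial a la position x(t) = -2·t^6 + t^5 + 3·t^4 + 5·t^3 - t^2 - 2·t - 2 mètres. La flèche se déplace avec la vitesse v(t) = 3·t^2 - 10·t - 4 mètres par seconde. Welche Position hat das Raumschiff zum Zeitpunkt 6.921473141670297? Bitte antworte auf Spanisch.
De la ecuación de la posición x(t) = -2·t^6 + t^5 + 3·t^4 + 5·t^3 - t^2 - 2·t - 2, sustituimos t = 6.921473141670297 para obtener x = -195533.411825895.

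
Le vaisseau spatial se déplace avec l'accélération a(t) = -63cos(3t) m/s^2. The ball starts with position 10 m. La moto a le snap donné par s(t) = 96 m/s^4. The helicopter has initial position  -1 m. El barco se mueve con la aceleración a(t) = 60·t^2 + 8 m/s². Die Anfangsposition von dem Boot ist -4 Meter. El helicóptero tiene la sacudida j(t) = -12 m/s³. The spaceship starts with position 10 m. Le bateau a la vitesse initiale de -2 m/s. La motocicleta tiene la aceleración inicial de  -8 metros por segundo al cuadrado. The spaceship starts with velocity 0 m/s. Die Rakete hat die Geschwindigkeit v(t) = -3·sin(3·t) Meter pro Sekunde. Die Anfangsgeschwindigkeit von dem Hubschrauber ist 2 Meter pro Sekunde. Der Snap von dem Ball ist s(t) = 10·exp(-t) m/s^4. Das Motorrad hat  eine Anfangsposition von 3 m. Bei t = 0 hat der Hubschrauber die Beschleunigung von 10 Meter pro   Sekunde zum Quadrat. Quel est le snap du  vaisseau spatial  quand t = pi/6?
Nous devons dériver notre équation de l'accélération a(t) = -63·cos(3·t) 2 fois. En prenant d/dt de a(t), nous trouvons j(t) = 189·sin(3·t). La dérivée du jerk donne le snap: s(t) = 567·cos(3·t). De l'équation du snap s(t) = 567·cos(3·t), nous substituons t = pi/6 pour obtenir s = 0.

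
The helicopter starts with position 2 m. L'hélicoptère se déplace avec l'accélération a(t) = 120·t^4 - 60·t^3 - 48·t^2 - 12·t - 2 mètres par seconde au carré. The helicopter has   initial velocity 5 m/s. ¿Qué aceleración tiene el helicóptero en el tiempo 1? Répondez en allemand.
Aus der Gleichung für die Beschleunigung a(t) = 120·t^4 - 60·t^3 - 48·t^2 - 12·t - 2, setzen wir t = 1 ein und erhalten a = -2.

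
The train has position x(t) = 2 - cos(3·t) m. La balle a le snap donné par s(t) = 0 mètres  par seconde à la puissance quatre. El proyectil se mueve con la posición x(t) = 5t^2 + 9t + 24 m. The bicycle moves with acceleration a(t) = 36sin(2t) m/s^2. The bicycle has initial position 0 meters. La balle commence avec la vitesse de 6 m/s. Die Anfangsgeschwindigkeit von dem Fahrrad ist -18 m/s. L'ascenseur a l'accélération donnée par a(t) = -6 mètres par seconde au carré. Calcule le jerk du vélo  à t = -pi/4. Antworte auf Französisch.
Nous devons dériver notre équation de l'accélération a(t) = 36·sin(2·t) 1 fois. La dérivée de l'accélération donne le jerk: j(t) = 72·cos(2·t). En utilisant j(t) = 72·cos(2·t) et en substituant t = -pi/4, nous trouvons j = 0.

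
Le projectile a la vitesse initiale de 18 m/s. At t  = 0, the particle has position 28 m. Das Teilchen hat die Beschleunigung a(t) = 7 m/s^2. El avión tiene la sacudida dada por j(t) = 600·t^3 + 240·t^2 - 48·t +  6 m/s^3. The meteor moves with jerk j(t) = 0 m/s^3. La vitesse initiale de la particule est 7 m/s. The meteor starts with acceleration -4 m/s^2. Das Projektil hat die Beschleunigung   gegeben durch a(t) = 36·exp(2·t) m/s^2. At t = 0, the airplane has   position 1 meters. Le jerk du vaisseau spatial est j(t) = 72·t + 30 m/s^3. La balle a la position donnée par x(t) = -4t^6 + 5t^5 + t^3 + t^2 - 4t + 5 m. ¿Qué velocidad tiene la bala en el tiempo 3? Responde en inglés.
We must differentiate our position equation x(t) = -4·t^6 + 5·t^5 + t^3 + t^2 - 4·t + 5 1 time. Taking d/dt of x(t), we find v(t) = -24·t^5 + 25·t^4 + 3·t^2 + 2·t - 4. Using v(t) = -24·t^5 + 25·t^4 + 3·t^2 + 2·t - 4 and substituting t = 3, we find v = -3778.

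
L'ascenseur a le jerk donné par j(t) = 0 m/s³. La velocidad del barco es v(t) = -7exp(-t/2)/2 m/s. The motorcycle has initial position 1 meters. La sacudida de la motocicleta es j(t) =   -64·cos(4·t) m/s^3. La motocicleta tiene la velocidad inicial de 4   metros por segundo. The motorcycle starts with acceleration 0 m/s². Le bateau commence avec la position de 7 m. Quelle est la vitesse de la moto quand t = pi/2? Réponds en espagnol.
Partiendo de la sacudida j(t) = -64·cos(4·t), tomamos 2 antiderivadas. La integral de la sacudida es la aceleración. Usando a(0) = 0, obtenemos a(t) = -16·sin(4·t). Integrando la aceleración y usando la condición inicial v(0) = 4, obtenemos v(t) = 4·cos(4·t). Tenemos la velocidad v(t) = 4·cos(4·t). Sustituyendo t = pi/2: v(pi/2) = 4.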